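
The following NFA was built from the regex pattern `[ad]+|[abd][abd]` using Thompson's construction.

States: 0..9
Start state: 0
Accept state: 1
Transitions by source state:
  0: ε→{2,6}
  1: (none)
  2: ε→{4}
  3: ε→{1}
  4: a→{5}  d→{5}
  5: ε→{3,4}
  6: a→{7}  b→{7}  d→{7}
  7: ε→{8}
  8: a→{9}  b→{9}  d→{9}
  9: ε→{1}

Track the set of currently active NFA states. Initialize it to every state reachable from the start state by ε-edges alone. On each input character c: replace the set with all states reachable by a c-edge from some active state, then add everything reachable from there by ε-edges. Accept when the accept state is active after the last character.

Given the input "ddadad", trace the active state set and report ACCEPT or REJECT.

S₀ = ε-closure({0}) = {0,2,4,6}
'd' @ 1: {1,3,4,5,7,8}  ✓accept
'd' @ 2: {1,3,4,5,9}  ✓accept
'a' @ 3: {1,3,4,5}  ✓accept
'd' @ 4: {1,3,4,5}  ✓accept
'a' @ 5: {1,3,4,5}  ✓accept
'd' @ 6: {1,3,4,5}  ✓accept
end set {1,3,4,5} — state 1 in

Answer: ACCEPT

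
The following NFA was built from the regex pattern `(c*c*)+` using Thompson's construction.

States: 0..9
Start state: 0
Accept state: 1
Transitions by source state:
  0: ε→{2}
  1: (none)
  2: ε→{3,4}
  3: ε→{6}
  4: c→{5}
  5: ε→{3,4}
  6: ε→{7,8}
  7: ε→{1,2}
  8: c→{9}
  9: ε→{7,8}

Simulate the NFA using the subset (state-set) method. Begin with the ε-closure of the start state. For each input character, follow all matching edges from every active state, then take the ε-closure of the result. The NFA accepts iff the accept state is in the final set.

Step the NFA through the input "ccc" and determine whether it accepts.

Answer: ACCEPT

Steps:
start: ε-closure({0}) = {0,1,2,3,4,6,7,8}
'c' @ 1: {1,2,3,4,5,6,7,8,9}  (accept∈set)
'c' @ 2: {1,2,3,4,5,6,7,8,9}  (accept∈set)
'c' @ 3: {1,2,3,4,5,6,7,8,9}  (accept∈set)
after full input: {1,2,3,4,5,6,7,8,9}  (accept=1 in)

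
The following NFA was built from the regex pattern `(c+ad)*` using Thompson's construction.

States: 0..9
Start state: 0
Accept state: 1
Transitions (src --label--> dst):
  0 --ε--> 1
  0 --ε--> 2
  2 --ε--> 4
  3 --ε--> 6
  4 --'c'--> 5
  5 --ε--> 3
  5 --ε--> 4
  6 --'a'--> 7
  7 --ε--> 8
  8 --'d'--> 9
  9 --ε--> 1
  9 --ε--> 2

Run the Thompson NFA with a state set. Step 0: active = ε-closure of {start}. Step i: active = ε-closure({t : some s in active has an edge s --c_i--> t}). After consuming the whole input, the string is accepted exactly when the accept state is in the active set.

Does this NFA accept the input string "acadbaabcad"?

Answer: REJECT

Trace:
start: ε-closure({0}) = {0,1,2,4}
'a' @ 1: {}  — dead — no transitions
rest 'cadbaabcad' ignored (set empty)
end set {} — state 1 not in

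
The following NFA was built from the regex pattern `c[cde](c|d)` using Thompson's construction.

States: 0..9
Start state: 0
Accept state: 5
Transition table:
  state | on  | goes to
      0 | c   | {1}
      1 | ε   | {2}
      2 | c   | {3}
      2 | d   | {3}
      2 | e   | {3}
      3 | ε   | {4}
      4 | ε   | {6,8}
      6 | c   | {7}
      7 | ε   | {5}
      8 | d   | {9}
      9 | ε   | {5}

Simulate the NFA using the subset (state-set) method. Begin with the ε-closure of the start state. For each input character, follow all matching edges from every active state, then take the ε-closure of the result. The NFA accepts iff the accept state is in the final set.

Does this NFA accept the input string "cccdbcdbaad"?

initial (ε-close {0}): {0}
'c' @ 1: {1,2}
'c' @ 2: {3,4,6,8}
'c' @ 3: {5,7}  ✓accept
'd' @ 4: {}  — state set empty
rest 'bcdbaad' ignored (set empty)
end set {} — state 5 not in

Answer: REJECT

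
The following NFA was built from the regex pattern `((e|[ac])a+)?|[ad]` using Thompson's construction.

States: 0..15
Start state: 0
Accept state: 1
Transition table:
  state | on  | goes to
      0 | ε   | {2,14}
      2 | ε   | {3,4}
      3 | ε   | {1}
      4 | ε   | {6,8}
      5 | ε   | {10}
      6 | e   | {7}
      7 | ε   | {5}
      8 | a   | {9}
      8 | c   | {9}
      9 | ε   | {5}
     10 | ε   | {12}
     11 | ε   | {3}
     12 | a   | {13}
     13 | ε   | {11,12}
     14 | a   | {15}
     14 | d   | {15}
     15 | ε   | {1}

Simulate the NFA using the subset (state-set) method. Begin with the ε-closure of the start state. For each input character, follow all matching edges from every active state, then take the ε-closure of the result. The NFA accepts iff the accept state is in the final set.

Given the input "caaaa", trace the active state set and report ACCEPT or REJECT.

Answer: ACCEPT

Derivation:
initial (ε-close {0}): {0,1,2,3,4,6,8,14}
'c' @ 1: {5,9,10,12}
'a' @ 2: {1,3,11,12,13}  ✓accept
'a' @ 3: {1,3,11,12,13}  ✓accept
'a' @ 4: {1,3,11,12,13}  ✓accept
'a' @ 5: {1,3,11,12,13}  ✓accept
final: {1,3,11,12,13}; accept 1 in set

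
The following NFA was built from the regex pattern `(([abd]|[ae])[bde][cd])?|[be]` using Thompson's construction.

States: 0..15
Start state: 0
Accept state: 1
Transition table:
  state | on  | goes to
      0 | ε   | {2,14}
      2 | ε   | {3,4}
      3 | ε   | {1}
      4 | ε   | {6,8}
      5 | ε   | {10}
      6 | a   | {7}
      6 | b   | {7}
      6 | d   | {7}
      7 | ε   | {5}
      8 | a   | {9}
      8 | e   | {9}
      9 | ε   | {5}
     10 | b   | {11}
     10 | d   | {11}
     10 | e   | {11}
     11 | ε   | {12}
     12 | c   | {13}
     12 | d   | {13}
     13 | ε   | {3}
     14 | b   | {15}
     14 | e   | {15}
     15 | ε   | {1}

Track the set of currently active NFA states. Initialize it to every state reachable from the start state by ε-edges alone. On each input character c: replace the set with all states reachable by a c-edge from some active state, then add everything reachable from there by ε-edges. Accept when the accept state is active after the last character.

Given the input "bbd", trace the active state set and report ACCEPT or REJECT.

Answer: ACCEPT

Trace:
S₀ = ε-closure({0}) = {0,1,2,3,4,6,8,14}
'b' @ 1: {1,5,7,10,15}  ✓accept
'b' @ 2: {11,12}
'd' @ 3: {1,3,13}  ✓accept
after full input: {1,3,13}  (accept=1 in)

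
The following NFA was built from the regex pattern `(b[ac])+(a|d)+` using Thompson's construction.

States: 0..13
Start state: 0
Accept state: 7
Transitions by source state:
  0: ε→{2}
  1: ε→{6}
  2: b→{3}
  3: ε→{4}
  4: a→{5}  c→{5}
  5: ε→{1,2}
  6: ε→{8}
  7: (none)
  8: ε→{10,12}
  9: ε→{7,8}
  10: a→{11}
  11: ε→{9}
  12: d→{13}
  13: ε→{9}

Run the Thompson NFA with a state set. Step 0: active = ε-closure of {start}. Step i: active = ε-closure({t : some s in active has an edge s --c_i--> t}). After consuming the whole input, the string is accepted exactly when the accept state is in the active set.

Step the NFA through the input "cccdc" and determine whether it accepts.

start: ε-closure({0}) = {0,2}
'c' @ 1: {}  — dead — no transitions
rest 'ccdc' ignored (set empty)
end set {} — state 7 not in

Answer: REJECT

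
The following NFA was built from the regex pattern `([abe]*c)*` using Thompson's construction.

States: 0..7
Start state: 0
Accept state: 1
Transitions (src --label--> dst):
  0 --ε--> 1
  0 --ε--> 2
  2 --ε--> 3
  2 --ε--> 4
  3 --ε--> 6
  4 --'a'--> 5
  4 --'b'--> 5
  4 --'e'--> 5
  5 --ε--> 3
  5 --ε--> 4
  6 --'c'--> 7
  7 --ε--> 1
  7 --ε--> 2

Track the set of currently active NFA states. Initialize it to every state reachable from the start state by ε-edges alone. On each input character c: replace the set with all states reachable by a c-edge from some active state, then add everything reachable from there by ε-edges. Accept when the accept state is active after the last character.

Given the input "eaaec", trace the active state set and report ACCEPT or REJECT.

initial (ε-close {0}): {0,1,2,3,4,6}
'e' @ 1: {3,4,5,6}
'a' @ 2: {3,4,5,6}
'a' @ 3: {3,4,5,6}
'e' @ 4: {3,4,5,6}
'c' @ 5: {1,2,3,4,6,7}  ✓accept
after full input: {1,2,3,4,6,7}  (accept=1 in)

Answer: ACCEPT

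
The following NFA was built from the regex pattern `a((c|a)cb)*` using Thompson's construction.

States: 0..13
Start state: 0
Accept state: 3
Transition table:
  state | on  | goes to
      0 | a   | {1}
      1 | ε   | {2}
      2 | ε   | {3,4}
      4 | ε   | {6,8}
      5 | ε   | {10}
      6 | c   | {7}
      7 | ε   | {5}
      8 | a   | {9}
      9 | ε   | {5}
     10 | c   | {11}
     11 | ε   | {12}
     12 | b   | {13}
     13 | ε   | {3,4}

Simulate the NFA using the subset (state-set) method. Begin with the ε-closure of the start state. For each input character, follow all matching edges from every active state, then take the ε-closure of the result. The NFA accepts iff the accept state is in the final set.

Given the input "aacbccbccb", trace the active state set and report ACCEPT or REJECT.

S₀ = ε-closure({0}) = {0}
'a' @ 1: {1,2,3,4,6,8}  (accept∈set)
'a' @ 2: {5,9,10}
'c' @ 3: {11,12}
'b' @ 4: {3,4,6,8,13}  (accept∈set)
'c' @ 5: {5,7,10}
'c' @ 6: {11,12}
'b' @ 7: {3,4,6,8,13}  (accept∈set)
'c' @ 8: {5,7,10}
'c' @ 9: {11,12}
'b' @ 10: {3,4,6,8,13}  (accept∈set)
final: {3,4,6,8,13}; accept 3 in set

Answer: ACCEPT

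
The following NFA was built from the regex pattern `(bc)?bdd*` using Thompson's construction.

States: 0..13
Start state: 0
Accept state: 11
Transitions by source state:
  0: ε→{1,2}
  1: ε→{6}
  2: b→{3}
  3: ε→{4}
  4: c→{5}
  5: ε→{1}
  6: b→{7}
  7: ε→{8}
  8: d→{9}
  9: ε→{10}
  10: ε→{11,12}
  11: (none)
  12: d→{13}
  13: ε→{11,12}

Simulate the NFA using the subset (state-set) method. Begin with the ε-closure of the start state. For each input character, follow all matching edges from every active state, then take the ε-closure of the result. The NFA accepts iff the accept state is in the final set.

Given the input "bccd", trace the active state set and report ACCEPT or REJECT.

S₀ = ε-closure({0}) = {0,1,2,6}
'b' @ 1: {3,4,7,8}
'c' @ 2: {1,5,6}
'c' @ 3: {}  — state set empty
rest 'd' ignored (set empty)
final: {}; accept 11 not in set

Answer: REJECT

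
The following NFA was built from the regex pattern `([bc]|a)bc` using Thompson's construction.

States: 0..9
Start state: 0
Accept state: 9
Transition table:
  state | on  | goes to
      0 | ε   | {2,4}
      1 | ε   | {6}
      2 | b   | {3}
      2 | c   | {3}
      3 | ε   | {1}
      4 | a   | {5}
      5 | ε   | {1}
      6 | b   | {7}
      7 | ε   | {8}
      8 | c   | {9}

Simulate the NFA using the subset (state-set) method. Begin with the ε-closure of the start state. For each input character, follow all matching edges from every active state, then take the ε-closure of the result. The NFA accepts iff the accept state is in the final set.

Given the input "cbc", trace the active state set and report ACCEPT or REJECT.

Answer: ACCEPT

Derivation:
S₀ = ε-closure({0}) = {0,2,4}
'c' @ 1: {1,3,6}
'b' @ 2: {7,8}
'c' @ 3: {9}  [accepting]
end set {9} — state 9 in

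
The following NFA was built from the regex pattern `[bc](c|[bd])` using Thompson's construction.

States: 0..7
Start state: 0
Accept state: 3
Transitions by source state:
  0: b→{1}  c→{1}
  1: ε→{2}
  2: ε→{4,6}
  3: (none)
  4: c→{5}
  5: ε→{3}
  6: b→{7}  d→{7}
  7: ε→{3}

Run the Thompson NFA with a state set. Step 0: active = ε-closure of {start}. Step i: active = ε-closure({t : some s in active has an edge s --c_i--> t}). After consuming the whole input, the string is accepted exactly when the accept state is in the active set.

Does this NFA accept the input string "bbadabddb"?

initial (ε-close {0}): {0}
'b' @ 1: {1,2,4,6}
'b' @ 2: {3,7}  ✓accept
'a' @ 3: {}  — no active states
rest 'dabddb' ignored (set empty)
after full input: {}  (accept=3 not in)

Answer: REJECT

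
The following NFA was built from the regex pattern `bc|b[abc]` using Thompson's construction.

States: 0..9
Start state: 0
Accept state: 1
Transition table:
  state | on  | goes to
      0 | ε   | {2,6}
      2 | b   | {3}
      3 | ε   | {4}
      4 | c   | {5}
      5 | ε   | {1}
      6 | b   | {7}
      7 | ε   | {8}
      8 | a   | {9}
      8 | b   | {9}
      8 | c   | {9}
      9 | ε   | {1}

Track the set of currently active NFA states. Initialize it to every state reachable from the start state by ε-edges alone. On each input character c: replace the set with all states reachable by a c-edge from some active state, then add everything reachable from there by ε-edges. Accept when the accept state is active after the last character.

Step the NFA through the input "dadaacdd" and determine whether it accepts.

S₀ = ε-closure({0}) = {0,2,6}
'd' @ 1: {}  — state set empty
rest 'adaacdd' ignored (set empty)
final: {}; accept 1 not in set

Answer: REJECT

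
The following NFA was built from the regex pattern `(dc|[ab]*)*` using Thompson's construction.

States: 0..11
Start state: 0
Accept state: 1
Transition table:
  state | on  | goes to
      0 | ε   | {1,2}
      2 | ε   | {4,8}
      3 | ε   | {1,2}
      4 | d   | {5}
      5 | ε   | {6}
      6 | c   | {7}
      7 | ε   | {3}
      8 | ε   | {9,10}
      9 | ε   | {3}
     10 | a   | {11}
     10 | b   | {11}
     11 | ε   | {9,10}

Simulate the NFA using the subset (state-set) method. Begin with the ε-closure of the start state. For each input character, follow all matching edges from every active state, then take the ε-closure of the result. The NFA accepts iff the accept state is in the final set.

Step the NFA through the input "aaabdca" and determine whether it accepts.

S₀ = ε-closure({0}) = {0,1,2,3,4,8,9,10}
'a' @ 1: {1,2,3,4,8,9,10,11}  (accept∈set)
'a' @ 2: {1,2,3,4,8,9,10,11}  (accept∈set)
'a' @ 3: {1,2,3,4,8,9,10,11}  (accept∈set)
'b' @ 4: {1,2,3,4,8,9,10,11}  (accept∈set)
'd' @ 5: {5,6}
'c' @ 6: {1,2,3,4,7,8,9,10}  (accept∈set)
'a' @ 7: {1,2,3,4,8,9,10,11}  (accept∈set)
after full input: {1,2,3,4,8,9,10,11}  (accept=1 in)

Answer: ACCEPT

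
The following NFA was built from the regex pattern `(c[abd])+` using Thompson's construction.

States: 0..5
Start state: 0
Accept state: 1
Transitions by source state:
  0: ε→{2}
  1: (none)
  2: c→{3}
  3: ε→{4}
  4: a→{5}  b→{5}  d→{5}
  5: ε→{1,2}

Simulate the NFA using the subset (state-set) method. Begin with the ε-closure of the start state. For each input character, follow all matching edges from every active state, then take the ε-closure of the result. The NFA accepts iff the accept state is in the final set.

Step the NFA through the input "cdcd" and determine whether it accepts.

S₀ = ε-closure({0}) = {0,2}
'c' @ 1: {3,4}
'd' @ 2: {1,2,5}  [accepting]
'c' @ 3: {3,4}
'd' @ 4: {1,2,5}  [accepting]
end set {1,2,5} — state 1 in

Answer: ACCEPT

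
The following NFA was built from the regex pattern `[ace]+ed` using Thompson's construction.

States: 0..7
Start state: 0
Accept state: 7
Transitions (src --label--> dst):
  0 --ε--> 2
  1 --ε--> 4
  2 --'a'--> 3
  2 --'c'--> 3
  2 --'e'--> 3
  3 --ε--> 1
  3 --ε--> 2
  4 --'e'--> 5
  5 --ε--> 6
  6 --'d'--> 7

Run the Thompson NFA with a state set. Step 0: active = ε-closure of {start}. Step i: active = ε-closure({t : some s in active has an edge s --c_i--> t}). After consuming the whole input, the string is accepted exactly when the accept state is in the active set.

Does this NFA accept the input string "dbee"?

Answer: REJECT

Derivation:
initial (ε-close {0}): {0,2}
'd' @ 1: {}  — state set empty
rest 'bee' ignored (set empty)
after full input: {}  (accept=7 not in)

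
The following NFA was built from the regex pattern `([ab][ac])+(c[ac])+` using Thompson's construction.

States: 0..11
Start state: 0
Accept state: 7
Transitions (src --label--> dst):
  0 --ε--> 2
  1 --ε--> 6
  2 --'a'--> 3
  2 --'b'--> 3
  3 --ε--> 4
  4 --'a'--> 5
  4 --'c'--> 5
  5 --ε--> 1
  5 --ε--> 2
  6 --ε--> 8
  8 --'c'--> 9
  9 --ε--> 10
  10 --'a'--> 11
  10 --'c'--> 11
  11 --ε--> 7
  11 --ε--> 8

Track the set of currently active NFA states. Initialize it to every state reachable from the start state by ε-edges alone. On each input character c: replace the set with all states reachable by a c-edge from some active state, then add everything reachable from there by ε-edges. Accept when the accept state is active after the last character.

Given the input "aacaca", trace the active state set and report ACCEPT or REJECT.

Answer: ACCEPT

Steps:
start: ε-closure({0}) = {0,2}
'a' @ 1: {3,4}
'a' @ 2: {1,2,5,6,8}
'c' @ 3: {9,10}
'a' @ 4: {7,8,11}  ✓accept
'c' @ 5: {9,10}
'a' @ 6: {7,8,11}  ✓accept
final: {7,8,11}; accept 7 in set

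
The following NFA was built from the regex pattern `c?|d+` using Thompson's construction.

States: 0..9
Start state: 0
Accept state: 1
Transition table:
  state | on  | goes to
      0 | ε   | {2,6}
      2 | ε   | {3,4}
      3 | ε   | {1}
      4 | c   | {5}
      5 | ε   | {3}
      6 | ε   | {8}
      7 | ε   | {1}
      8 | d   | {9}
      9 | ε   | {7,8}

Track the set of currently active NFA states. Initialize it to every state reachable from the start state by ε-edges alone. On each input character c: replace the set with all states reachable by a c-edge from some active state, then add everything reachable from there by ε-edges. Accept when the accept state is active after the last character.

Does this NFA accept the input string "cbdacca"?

initial (ε-close {0}): {0,1,2,3,4,6,8}
'c' @ 1: {1,3,5}  [accepting]
'b' @ 2: {}  — dead — no transitions
rest 'dacca' ignored (set empty)
after full input: {}  (accept=1 not in)

Answer: REJECT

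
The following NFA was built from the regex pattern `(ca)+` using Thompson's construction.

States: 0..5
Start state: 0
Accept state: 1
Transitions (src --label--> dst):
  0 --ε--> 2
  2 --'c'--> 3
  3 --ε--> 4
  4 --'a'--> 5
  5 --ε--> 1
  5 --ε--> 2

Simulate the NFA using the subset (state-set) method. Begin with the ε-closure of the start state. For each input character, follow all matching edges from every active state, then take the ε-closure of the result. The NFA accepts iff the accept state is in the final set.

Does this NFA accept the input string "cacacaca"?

S₀ = ε-closure({0}) = {0,2}
'c' @ 1: {3,4}
'a' @ 2: {1,2,5}  (accept∈set)
'c' @ 3: {3,4}
'a' @ 4: {1,2,5}  (accept∈set)
'c' @ 5: {3,4}
'a' @ 6: {1,2,5}  (accept∈set)
'c' @ 7: {3,4}
'a' @ 8: {1,2,5}  (accept∈set)
final: {1,2,5}; accept 1 in set

Answer: ACCEPT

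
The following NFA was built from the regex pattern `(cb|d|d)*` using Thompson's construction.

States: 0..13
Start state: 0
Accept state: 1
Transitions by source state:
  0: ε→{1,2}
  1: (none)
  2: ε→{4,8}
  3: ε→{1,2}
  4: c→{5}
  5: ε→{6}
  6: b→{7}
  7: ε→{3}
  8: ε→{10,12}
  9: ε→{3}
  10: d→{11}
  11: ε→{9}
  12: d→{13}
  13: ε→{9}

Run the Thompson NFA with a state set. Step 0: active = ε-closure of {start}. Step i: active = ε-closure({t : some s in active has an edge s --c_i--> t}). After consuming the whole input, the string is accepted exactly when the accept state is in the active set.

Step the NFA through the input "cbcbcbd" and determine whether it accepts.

Answer: ACCEPT

Steps:
S₀ = ε-closure({0}) = {0,1,2,4,8,10,12}
'c' @ 1: {5,6}
'b' @ 2: {1,2,3,4,7,8,10,12}  [accepting]
'c' @ 3: {5,6}
'b' @ 4: {1,2,3,4,7,8,10,12}  [accepting]
'c' @ 5: {5,6}
'b' @ 6: {1,2,3,4,7,8,10,12}  [accepting]
'd' @ 7: {1,2,3,4,8,9,10,11,12,13}  [accepting]
after full input: {1,2,3,4,8,9,10,11,12,13}  (accept=1 in)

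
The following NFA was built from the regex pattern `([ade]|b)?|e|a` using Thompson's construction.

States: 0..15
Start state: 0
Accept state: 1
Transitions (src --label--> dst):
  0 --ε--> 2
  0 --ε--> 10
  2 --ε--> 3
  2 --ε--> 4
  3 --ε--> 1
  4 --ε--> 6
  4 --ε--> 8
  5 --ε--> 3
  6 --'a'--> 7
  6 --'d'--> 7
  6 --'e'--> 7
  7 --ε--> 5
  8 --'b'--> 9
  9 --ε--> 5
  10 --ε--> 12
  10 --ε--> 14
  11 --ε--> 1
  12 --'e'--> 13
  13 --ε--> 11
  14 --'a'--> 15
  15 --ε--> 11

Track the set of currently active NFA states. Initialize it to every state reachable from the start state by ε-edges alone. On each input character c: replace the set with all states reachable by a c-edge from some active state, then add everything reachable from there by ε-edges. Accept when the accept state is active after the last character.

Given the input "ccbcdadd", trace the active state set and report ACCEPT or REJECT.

initial (ε-close {0}): {0,1,2,3,4,6,8,10,12,14}
'c' @ 1: {}  — no active states
rest 'cbcdadd' ignored (set empty)
end set {} — state 1 not in

Answer: REJECT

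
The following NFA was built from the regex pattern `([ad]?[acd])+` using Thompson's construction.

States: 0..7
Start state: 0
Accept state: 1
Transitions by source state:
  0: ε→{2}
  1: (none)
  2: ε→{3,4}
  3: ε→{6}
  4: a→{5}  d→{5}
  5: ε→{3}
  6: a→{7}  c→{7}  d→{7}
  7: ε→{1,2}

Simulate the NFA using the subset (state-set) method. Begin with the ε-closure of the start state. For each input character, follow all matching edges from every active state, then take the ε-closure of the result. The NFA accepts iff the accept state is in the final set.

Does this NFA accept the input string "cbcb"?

Answer: REJECT

Trace:
initial (ε-close {0}): {0,2,3,4,6}
'c' @ 1: {1,2,3,4,6,7}  (accept∈set)
'b' @ 2: {}  — state set empty
rest 'cb' ignored (set empty)
end set {} — state 1 not in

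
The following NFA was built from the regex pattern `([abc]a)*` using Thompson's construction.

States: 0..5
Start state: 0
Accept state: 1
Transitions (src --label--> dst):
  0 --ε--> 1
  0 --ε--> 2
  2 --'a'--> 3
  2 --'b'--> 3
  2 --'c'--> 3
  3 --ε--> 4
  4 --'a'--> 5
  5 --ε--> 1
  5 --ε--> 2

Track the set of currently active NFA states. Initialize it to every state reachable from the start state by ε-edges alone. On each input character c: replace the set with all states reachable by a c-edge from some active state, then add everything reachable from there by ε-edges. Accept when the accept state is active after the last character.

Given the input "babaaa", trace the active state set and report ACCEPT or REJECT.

Answer: ACCEPT

Trace:
start: ε-closure({0}) = {0,1,2}
'b' @ 1: {3,4}
'a' @ 2: {1,2,5}  (accept∈set)
'b' @ 3: {3,4}
'a' @ 4: {1,2,5}  (accept∈set)
'a' @ 5: {3,4}
'a' @ 6: {1,2,5}  (accept∈set)
end set {1,2,5} — state 1 in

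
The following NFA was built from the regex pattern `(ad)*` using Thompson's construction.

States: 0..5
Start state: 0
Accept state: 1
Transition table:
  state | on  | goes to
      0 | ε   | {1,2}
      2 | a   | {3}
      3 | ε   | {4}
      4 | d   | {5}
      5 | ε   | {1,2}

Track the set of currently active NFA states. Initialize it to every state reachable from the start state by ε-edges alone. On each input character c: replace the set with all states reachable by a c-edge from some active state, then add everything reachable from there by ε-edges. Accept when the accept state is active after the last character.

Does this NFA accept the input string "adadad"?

Answer: ACCEPT

Trace:
start: ε-closure({0}) = {0,1,2}
'a' @ 1: {3,4}
'd' @ 2: {1,2,5}  [accepting]
'a' @ 3: {3,4}
'd' @ 4: {1,2,5}  [accepting]
'a' @ 5: {3,4}
'd' @ 6: {1,2,5}  [accepting]
final: {1,2,5}; accept 1 in set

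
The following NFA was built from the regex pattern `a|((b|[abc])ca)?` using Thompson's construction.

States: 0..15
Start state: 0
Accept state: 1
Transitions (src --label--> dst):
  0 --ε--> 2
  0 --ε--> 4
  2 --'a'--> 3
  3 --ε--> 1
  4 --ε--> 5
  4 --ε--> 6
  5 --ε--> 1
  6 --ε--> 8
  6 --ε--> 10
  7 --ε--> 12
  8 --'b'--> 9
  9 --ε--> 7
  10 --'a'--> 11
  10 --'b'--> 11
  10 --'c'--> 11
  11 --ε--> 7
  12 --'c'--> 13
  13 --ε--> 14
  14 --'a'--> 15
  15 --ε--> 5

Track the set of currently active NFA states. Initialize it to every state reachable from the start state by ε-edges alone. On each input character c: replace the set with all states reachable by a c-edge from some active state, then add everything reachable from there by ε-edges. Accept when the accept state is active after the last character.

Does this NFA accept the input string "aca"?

start: ε-closure({0}) = {0,1,2,4,5,6,8,10}
'a' @ 1: {1,3,7,11,12}  [accepting]
'c' @ 2: {13,14}
'a' @ 3: {1,5,15}  [accepting]
after full input: {1,5,15}  (accept=1 in)

Answer: ACCEPT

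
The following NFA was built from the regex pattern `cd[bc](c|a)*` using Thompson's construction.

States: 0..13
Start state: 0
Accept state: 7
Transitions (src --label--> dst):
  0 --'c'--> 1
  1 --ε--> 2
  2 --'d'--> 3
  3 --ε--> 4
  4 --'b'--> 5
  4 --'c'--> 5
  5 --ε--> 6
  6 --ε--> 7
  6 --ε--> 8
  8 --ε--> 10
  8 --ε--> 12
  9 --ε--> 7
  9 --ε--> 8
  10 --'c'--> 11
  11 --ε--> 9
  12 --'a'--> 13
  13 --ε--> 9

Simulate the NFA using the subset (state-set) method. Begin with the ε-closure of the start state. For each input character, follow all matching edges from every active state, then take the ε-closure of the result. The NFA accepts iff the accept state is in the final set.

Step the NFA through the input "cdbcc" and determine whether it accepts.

Answer: ACCEPT

Trace:
start: ε-closure({0}) = {0}
'c' @ 1: {1,2}
'd' @ 2: {3,4}
'b' @ 3: {5,6,7,8,10,12}  ✓accept
'c' @ 4: {7,8,9,10,11,12}  ✓accept
'c' @ 5: {7,8,9,10,11,12}  ✓accept
final: {7,8,9,10,11,12}; accept 7 in set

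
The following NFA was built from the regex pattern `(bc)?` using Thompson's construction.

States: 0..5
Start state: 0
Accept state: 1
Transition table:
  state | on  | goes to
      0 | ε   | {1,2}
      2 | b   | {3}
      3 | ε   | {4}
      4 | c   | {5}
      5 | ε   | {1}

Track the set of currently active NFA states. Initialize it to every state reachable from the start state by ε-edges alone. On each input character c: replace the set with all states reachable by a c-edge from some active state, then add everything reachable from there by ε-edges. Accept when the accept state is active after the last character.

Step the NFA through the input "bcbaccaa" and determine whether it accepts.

Answer: REJECT

Steps:
start: ε-closure({0}) = {0,1,2}
'b' @ 1: {3,4}
'c' @ 2: {1,5}  ✓accept
'b' @ 3: {}  — no active states
rest 'accaa' ignored (set empty)
end set {} — state 1 not in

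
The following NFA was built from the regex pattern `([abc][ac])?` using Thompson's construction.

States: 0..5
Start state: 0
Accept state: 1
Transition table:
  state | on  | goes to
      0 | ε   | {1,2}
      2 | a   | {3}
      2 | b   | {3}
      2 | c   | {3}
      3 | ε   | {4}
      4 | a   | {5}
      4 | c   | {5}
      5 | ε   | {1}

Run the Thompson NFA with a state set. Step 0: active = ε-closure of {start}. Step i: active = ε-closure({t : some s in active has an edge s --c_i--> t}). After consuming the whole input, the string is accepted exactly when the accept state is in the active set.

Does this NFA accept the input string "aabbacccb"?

start: ε-closure({0}) = {0,1,2}
'a' @ 1: {3,4}
'a' @ 2: {1,5}  [accepting]
'b' @ 3: {}  — dead — no transitions
rest 'bacccb' ignored (set empty)
end set {} — state 1 not in

Answer: REJECT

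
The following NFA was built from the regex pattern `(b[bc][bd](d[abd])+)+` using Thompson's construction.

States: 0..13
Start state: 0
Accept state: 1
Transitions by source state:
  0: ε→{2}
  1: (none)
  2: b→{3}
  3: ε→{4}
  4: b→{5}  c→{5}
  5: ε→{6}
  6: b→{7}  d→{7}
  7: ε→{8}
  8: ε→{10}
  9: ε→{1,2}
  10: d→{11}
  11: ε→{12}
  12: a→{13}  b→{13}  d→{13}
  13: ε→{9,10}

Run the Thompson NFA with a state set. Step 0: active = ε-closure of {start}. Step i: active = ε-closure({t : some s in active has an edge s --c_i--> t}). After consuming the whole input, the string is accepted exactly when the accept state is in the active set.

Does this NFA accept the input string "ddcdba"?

Answer: REJECT

Steps:
S₀ = ε-closure({0}) = {0,2}
'd' @ 1: {}  — dead — no transitions
rest 'dcdba' ignored (set empty)
after full input: {}  (accept=1 not in)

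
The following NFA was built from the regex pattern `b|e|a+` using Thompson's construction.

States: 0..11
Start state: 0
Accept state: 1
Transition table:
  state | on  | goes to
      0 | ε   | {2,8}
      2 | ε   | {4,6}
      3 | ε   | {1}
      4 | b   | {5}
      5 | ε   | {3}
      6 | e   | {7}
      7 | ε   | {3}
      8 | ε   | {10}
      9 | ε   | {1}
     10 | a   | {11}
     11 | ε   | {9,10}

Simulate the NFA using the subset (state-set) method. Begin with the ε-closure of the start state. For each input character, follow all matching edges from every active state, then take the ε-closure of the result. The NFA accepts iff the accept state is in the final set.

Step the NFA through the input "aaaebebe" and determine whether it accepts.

Answer: REJECT

Derivation:
S₀ = ε-closure({0}) = {0,2,4,6,8,10}
'a' @ 1: {1,9,10,11}  ✓accept
'a' @ 2: {1,9,10,11}  ✓accept
'a' @ 3: {1,9,10,11}  ✓accept
'e' @ 4: {}  — no active states
rest 'bebe' ignored (set empty)
final: {}; accept 1 not in set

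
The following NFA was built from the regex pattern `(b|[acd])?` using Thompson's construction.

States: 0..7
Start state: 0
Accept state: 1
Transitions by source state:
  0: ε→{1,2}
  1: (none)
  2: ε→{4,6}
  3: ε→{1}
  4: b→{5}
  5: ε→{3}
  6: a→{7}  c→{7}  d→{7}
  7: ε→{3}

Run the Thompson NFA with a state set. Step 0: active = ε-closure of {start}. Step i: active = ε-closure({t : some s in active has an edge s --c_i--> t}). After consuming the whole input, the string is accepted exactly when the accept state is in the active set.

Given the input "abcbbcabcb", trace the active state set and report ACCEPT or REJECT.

start: ε-closure({0}) = {0,1,2,4,6}
'a' @ 1: {1,3,7}  [accepting]
'b' @ 2: {}  — dead — no transitions
rest 'cbbcabcb' ignored (set empty)
end set {} — state 1 not in

Answer: REJECT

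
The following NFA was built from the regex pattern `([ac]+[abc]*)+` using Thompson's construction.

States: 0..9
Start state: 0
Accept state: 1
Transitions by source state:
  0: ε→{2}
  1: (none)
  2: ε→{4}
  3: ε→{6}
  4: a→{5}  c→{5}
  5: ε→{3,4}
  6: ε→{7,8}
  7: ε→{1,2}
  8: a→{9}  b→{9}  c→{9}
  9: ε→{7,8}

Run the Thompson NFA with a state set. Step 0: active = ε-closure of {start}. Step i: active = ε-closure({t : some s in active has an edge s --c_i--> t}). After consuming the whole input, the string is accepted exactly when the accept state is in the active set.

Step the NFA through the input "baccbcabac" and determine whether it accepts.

Answer: REJECT

Trace:
initial (ε-close {0}): {0,2,4}
'b' @ 1: {}  — dead — no transitions
rest 'accbcabac' ignored (set empty)
after full input: {}  (accept=1 not in)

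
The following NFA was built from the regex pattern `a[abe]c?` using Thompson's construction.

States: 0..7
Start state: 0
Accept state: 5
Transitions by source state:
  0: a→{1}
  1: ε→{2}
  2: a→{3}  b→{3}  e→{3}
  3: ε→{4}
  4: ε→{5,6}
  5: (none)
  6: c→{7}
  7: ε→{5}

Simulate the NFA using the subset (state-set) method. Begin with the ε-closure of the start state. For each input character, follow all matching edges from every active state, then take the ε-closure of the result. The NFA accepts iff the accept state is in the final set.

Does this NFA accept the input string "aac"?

Answer: ACCEPT

Steps:
S₀ = ε-closure({0}) = {0}
'a' @ 1: {1,2}
'a' @ 2: {3,4,5,6}  ✓accept
'c' @ 3: {5,7}  ✓accept
after full input: {5,7}  (accept=5 in)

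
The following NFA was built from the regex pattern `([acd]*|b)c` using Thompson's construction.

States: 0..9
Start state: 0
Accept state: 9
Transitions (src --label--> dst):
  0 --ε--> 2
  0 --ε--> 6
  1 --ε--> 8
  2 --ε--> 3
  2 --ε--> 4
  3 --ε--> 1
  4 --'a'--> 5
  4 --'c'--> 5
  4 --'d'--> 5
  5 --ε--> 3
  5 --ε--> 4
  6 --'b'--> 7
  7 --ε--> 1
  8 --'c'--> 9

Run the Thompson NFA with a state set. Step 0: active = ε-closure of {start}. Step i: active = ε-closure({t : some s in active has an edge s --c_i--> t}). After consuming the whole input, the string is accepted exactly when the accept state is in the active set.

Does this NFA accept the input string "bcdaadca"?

initial (ε-close {0}): {0,1,2,3,4,6,8}
'b' @ 1: {1,7,8}
'c' @ 2: {9}  (accept∈set)
'd' @ 3: {}  — dead — no transitions
rest 'aadca' ignored (set empty)
final: {}; accept 9 not in set

Answer: REJECT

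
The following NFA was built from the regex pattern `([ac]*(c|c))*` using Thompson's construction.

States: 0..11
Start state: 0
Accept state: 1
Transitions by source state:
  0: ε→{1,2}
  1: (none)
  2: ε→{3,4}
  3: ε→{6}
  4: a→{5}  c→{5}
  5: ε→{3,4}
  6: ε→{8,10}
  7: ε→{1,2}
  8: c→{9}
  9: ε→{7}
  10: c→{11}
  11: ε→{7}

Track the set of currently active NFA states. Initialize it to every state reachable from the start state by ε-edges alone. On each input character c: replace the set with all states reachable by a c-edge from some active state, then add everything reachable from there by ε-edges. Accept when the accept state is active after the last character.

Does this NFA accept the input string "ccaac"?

Answer: ACCEPT

Derivation:
initial (ε-close {0}): {0,1,2,3,4,6,8,10}
'c' @ 1: {1,2,3,4,5,6,7,8,9,10,11}  ✓accept
'c' @ 2: {1,2,3,4,5,6,7,8,9,10,11}  ✓accept
'a' @ 3: {3,4,5,6,8,10}
'a' @ 4: {3,4,5,6,8,10}
'c' @ 5: {1,2,3,4,5,6,7,8,9,10,11}  ✓accept
end set {1,2,3,4,5,6,7,8,9,10,11} — state 1 in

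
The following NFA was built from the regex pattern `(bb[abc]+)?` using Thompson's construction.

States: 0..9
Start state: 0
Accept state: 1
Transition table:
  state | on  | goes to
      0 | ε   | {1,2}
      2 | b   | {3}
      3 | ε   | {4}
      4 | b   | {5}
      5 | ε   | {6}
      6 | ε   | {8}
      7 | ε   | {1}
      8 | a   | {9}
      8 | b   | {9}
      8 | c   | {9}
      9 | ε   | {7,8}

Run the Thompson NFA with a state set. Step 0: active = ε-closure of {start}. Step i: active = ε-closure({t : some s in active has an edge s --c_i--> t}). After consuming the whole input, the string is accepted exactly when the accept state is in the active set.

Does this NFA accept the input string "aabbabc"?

Answer: REJECT

Trace:
S₀ = ε-closure({0}) = {0,1,2}
'a' @ 1: {}  — dead — no transitions
rest 'abbabc' ignored (set empty)
end set {} — state 1 not in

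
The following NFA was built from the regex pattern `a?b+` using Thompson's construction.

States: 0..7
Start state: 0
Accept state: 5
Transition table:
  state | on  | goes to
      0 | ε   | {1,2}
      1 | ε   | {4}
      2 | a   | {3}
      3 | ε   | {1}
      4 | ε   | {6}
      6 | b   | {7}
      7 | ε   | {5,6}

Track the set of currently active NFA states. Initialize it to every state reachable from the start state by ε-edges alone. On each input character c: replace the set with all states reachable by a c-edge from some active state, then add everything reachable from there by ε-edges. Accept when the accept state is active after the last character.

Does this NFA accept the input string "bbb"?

S₀ = ε-closure({0}) = {0,1,2,4,6}
'b' @ 1: {5,6,7}  (accept∈set)
'b' @ 2: {5,6,7}  (accept∈set)
'b' @ 3: {5,6,7}  (accept∈set)
end set {5,6,7} — state 5 in

Answer: ACCEPT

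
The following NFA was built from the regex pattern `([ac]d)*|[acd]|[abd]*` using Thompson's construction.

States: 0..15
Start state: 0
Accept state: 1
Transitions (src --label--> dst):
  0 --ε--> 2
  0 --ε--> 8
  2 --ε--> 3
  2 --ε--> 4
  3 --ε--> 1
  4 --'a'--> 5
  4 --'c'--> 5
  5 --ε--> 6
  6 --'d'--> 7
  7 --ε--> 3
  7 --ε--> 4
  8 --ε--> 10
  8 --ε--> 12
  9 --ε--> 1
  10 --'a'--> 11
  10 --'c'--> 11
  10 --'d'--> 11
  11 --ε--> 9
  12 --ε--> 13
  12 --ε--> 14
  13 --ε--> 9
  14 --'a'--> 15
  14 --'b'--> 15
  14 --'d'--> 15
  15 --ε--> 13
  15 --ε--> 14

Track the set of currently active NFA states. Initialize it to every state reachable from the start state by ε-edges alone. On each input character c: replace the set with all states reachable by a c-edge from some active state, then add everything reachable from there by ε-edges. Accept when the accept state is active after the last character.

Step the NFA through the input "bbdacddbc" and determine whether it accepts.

Answer: REJECT

Steps:
S₀ = ε-closure({0}) = {0,1,2,3,4,8,9,10,12,13,14}
'b' @ 1: {1,9,13,14,15}  [accepting]
'b' @ 2: {1,9,13,14,15}  [accepting]
'd' @ 3: {1,9,13,14,15}  [accepting]
'a' @ 4: {1,9,13,14,15}  [accepting]
'c' @ 5: {}  — no active states
rest 'ddbc' ignored (set empty)
after full input: {}  (accept=1 not in)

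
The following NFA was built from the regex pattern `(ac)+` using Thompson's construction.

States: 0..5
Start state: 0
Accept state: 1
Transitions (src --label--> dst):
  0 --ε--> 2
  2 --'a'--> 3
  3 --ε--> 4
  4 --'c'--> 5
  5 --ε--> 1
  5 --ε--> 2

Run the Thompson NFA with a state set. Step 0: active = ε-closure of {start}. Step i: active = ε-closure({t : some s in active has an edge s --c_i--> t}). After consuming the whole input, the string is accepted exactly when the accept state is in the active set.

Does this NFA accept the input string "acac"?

Answer: ACCEPT

Derivation:
S₀ = ε-closure({0}) = {0,2}
'a' @ 1: {3,4}
'c' @ 2: {1,2,5}  [accepting]
'a' @ 3: {3,4}
'c' @ 4: {1,2,5}  [accepting]
final: {1,2,5}; accept 1 in set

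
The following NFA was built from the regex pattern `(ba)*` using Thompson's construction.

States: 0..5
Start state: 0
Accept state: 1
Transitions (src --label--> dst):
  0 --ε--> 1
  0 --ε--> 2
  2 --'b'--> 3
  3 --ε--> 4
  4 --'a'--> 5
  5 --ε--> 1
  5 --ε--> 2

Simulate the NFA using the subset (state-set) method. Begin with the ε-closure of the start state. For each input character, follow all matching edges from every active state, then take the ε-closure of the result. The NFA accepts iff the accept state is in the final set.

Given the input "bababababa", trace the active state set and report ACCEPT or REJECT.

Answer: ACCEPT

Derivation:
S₀ = ε-closure({0}) = {0,1,2}
'b' @ 1: {3,4}
'a' @ 2: {1,2,5}  (accept∈set)
'b' @ 3: {3,4}
'a' @ 4: {1,2,5}  (accept∈set)
'b' @ 5: {3,4}
'a' @ 6: {1,2,5}  (accept∈set)
'b' @ 7: {3,4}
'a' @ 8: {1,2,5}  (accept∈set)
'b' @ 9: {3,4}
'a' @ 10: {1,2,5}  (accept∈set)
end set {1,2,5} — state 1 in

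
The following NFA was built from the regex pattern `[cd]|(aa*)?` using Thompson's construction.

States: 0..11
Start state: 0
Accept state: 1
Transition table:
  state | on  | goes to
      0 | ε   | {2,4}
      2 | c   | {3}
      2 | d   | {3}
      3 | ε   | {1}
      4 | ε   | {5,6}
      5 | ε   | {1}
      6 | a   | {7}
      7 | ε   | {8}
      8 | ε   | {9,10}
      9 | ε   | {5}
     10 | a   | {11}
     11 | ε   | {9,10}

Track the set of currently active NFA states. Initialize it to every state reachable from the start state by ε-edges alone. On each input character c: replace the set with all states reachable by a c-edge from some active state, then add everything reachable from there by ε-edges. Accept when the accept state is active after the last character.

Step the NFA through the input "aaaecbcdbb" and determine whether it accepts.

Answer: REJECT

Steps:
initial (ε-close {0}): {0,1,2,4,5,6}
'a' @ 1: {1,5,7,8,9,10}  ✓accept
'a' @ 2: {1,5,9,10,11}  ✓accept
'a' @ 3: {1,5,9,10,11}  ✓accept
'e' @ 4: {}  — no active states
rest 'cbcdbb' ignored (set empty)
final: {}; accept 1 not in set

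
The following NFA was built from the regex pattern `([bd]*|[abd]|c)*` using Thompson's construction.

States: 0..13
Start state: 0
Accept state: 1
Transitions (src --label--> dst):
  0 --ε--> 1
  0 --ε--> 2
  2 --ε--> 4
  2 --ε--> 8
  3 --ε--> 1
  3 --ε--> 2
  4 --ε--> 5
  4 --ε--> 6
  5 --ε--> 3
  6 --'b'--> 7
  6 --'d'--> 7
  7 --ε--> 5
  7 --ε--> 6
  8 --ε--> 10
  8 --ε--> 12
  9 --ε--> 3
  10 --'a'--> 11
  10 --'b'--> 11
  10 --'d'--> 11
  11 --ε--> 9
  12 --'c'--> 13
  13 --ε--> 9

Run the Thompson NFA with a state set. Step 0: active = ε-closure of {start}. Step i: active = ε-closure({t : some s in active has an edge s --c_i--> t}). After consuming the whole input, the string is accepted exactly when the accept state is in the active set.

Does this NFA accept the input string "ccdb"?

Answer: ACCEPT

Trace:
start: ε-closure({0}) = {0,1,2,3,4,5,6,8,10,12}
'c' @ 1: {1,2,3,4,5,6,8,9,10,12,13}  [accepting]
'c' @ 2: {1,2,3,4,5,6,8,9,10,12,13}  [accepting]
'd' @ 3: {1,2,3,4,5,6,7,8,9,10,11,12}  [accepting]
'b' @ 4: {1,2,3,4,5,6,7,8,9,10,11,12}  [accepting]
after full input: {1,2,3,4,5,6,7,8,9,10,11,12}  (accept=1 in)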